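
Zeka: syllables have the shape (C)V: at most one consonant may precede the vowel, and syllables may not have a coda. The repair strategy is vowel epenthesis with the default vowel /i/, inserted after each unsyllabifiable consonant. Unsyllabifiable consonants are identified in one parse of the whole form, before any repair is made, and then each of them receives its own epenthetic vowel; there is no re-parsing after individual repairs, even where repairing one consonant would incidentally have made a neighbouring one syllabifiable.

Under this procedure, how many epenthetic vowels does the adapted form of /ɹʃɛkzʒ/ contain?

4

The unsyllabifiable consonants are /ɹ/, /k/, /z/, /ʒ/; each receives one epenthetic vowel.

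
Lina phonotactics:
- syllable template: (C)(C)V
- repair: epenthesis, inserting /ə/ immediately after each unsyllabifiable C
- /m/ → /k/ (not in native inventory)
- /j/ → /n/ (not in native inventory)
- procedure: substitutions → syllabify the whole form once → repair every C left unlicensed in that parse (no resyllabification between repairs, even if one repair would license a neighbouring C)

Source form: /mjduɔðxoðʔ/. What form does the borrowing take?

Substitution: /m/ → /k/, /j/ → /n/, giving /knduɔðxoðʔ/.
The consonants /k/, /ð/, /ʔ/ cannot be parsed into a legal (C)(C)V syllable (no codas are permitted; onsets may contain at most 2 consonants).
Each unlicensed consonant becomes the onset of a new syllable: /k/ → /kə/, /ð/ → /ðə/, /ʔ/ → /ʔə/.

kənduɔðxoðəʔə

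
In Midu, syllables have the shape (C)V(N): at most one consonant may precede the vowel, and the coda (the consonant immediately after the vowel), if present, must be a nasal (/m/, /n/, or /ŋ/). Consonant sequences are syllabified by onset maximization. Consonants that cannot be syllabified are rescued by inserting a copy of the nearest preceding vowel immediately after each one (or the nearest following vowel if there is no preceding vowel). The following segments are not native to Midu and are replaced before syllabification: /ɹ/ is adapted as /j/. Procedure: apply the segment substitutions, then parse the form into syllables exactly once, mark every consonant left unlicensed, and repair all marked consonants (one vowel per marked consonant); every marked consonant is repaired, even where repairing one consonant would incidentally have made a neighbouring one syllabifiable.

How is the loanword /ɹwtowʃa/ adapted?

Substitution: /ɹ/ → /j/, giving /jwtowʃa/.
Syllabifying with onset maximization leaves /j/, /w/, /w/ stranded (only a nasal (/m/, /n/, or /ŋ/) is licensed in coda position; onsets are limited to one consonant).
Inserting the epenthetic vowel yields /j/ → /jo/, /w/ → /wo/, /w/ → /wo/.

jowotowoʃa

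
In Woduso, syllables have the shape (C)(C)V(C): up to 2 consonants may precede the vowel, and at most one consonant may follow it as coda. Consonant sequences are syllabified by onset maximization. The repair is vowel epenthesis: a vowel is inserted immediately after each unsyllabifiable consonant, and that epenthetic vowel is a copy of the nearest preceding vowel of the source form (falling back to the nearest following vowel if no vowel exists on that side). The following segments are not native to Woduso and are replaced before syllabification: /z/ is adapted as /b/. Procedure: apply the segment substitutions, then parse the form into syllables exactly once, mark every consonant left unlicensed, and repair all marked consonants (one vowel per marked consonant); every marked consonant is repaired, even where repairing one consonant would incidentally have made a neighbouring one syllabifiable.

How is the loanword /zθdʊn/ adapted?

bʊθdʊn

Substitution: /z/ → /b/, giving /bθdʊn/.
The consonants /b/ cannot be parsed into a legal (C)(C)V(C) syllable (at most one coda consonant is licensed; onsets may contain at most 2 consonants).
Each unlicensed consonant becomes the onset of a new syllable: /b/ → /bʊ/.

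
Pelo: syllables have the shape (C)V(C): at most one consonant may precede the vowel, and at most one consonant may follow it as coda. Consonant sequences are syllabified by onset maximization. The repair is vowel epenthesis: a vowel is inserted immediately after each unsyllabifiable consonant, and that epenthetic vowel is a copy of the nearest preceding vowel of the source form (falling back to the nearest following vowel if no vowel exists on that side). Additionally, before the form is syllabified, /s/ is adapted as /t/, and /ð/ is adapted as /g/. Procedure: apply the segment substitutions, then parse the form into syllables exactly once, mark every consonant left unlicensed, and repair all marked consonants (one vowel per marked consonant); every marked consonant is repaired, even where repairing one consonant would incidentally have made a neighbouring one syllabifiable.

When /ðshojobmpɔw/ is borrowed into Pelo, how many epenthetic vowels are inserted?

After substitution the input is /gthojobmpɔw/.
The unsyllabifiable consonants are /g/, /t/, /m/; each receives one epenthetic vowel.

3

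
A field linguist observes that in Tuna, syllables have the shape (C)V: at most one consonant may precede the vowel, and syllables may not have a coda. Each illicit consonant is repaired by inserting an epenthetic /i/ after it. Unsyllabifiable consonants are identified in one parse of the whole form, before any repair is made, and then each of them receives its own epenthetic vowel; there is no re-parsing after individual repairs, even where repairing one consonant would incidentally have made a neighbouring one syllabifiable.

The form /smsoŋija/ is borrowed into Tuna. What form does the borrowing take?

simisoŋija

The consonants /s/, /m/ cannot be parsed into a legal (C)V syllable (no codas are permitted; onsets are limited to one consonant).
Inserting the epenthetic vowel yields /s/ → /si/, /m/ → /mi/.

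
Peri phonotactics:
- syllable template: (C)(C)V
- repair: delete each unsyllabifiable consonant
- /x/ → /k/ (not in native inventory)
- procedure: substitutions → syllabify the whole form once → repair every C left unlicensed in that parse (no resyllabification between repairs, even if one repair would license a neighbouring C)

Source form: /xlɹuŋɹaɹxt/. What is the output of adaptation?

lɹuŋɹa

Substitution: /x/ → /k/, giving /klɹuŋɹaɹkt/.
The consonants /k/, /ɹ/, /k/, /t/ cannot be parsed into a legal (C)(C)V syllable (no codas are permitted; onsets may contain at most 2 consonants).
Each unlicensed consonant is deleted: /k/, /ɹ/, /k/, /t/.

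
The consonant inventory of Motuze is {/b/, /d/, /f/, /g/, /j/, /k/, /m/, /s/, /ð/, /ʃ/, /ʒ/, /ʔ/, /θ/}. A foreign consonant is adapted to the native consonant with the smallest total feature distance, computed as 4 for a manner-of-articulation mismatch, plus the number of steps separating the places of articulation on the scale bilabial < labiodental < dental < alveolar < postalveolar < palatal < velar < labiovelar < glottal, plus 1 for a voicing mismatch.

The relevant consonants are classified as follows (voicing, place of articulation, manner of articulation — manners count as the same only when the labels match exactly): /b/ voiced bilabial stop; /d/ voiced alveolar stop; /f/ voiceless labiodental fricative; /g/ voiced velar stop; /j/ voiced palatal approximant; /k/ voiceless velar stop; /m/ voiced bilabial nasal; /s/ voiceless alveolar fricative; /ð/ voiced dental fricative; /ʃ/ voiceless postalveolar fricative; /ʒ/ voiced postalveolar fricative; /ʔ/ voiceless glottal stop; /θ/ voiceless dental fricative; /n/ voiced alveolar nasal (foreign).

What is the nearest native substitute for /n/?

/m/ is closest: same manner (nasal), place distance 3 (alveolar→bilabial), same voicing; total 3. Next closest is /d/ at distance 4.

m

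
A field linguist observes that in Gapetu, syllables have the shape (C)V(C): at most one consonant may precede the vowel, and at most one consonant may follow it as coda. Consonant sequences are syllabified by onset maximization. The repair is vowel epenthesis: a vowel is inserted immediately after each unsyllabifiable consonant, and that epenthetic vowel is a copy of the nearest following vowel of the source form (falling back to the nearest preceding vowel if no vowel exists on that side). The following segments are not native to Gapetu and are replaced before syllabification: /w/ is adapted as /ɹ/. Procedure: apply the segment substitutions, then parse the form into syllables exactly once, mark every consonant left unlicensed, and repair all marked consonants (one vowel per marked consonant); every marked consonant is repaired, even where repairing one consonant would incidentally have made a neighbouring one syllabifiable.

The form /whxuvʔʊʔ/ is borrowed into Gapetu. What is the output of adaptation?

ɹuhuxuvʔʊʔ

Substitution: /w/ → /ɹ/, giving /ɹhxuvʔʊʔ/.
Under (C)V(C), the unsyllabifiable consonants are /ɹ/, /h/ (at most one coda consonant is licensed; onsets are limited to one consonant).
Epenthesis after each stranded consonant: /ɹ/ → /ɹu/, /h/ → /hu/.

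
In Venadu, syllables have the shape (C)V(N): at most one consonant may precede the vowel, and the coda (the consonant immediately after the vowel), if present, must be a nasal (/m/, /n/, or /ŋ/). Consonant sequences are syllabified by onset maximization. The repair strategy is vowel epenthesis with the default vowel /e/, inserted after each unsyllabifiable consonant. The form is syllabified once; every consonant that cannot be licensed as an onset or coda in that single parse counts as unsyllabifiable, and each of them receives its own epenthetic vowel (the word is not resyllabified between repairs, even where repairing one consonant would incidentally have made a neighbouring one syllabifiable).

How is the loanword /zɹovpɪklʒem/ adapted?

The consonants /z/, /v/, /k/, /l/ cannot be parsed into a legal (C)V(N) syllable (only a nasal (/m/, /n/, or /ŋ/) is licensed in coda position; onsets are limited to one consonant).
Each unlicensed consonant becomes the onset of a new syllable: /z/ → /ze/, /v/ → /ve/, /k/ → /ke/, /l/ → /le/.

zeɹovepɪkeleʒem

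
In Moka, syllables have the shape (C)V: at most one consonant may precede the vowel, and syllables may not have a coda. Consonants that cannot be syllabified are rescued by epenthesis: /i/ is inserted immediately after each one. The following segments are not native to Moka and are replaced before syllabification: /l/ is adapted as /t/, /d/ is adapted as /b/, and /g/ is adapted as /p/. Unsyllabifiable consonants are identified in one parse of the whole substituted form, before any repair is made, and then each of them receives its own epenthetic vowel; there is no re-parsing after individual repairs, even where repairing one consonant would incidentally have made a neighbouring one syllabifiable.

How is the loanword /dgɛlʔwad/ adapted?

bipɛtiʔiwabi

Substitution: /d/ → /b/, /g/ → /p/, /l/ → /t/, giving /bpɛtʔwab/.
Under (C)V, the unsyllabifiable consonants are /b/, /t/, /ʔ/, /b/ (no codas are permitted; onsets are limited to one consonant).
Inserting the epenthetic vowel yields /b/ → /bi/, /t/ → /ti/, /ʔ/ → /ʔi/, /b/ → /bi/.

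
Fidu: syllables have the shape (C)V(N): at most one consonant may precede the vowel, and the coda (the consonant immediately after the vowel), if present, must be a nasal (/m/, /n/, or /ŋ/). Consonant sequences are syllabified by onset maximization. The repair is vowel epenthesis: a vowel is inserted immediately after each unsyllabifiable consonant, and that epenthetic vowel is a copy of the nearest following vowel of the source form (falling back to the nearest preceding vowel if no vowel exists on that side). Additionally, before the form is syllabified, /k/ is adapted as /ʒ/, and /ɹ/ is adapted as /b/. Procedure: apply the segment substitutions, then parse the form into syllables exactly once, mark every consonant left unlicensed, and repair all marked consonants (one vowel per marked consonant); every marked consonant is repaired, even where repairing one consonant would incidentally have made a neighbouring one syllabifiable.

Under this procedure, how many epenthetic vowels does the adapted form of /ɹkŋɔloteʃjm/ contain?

After substitution the input is /bʒŋɔloteʃjm/.
The unsyllabifiable consonants are /b/, /ʒ/, /ʃ/, /j/, /m/; each receives one epenthetic vowel.

5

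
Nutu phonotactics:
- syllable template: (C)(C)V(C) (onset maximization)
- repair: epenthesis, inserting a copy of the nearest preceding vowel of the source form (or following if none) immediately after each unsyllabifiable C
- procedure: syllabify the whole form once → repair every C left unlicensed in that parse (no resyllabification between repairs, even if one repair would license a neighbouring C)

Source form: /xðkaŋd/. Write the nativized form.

Syllabifying with onset maximization leaves /x/, /d/ stranded (at most one coda consonant is licensed; onsets may contain at most 2 consonants).
Epenthesis after each stranded consonant: /x/ → /xa/, /d/ → /da/.

xaðkaŋda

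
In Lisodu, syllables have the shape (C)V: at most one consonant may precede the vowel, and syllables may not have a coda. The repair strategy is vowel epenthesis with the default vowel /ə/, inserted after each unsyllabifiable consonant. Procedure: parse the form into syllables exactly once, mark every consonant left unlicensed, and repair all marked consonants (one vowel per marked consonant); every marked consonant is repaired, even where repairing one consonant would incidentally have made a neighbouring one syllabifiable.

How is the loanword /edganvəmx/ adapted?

edəganəvəməxə

Syllabifying with onset maximization leaves /d/, /n/, /m/, /x/ stranded (no codas are permitted; onsets are limited to one consonant).
Inserting the epenthetic vowel yields /d/ → /də/, /n/ → /nə/, /m/ → /mə/, /x/ → /xə/.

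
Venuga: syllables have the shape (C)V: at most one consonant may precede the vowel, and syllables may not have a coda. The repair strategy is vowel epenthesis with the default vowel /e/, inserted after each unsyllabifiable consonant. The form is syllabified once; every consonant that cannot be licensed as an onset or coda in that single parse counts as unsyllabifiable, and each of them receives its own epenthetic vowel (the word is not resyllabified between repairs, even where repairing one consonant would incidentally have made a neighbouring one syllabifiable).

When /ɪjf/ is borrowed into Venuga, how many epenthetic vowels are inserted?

2

The unsyllabifiable consonants are /j/, /f/; each receives one epenthetic vowel.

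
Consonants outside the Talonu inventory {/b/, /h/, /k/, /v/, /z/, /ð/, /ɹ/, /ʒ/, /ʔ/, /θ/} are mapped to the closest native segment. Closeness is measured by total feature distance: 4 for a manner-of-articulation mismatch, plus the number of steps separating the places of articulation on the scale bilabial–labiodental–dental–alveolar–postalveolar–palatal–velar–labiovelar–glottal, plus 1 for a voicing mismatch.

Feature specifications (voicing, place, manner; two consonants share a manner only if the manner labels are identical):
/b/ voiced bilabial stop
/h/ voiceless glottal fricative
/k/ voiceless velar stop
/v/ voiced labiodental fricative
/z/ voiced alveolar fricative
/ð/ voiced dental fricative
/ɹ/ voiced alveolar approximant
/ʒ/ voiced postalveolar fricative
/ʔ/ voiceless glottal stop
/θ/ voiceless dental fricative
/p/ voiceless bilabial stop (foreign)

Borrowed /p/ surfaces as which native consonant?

b

/b/ is closest: same manner (stop), place distance 0 (bilabial→bilabial), voicing differs (+1); total 1. Next closest is /k/ at distance 6.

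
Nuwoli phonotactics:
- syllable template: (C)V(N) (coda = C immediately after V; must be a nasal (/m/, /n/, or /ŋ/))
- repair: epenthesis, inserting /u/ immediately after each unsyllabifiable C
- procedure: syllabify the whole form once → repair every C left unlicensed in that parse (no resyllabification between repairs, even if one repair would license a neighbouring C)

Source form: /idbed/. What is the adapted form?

Under (C)V(N), the unsyllabifiable consonants are /d/, /d/ (only a nasal (/m/, /n/, or /ŋ/) is licensed in coda position; onsets are limited to one consonant).
Each unlicensed consonant becomes the onset of a new syllable: /d/ → /du/, /d/ → /du/.

idubedu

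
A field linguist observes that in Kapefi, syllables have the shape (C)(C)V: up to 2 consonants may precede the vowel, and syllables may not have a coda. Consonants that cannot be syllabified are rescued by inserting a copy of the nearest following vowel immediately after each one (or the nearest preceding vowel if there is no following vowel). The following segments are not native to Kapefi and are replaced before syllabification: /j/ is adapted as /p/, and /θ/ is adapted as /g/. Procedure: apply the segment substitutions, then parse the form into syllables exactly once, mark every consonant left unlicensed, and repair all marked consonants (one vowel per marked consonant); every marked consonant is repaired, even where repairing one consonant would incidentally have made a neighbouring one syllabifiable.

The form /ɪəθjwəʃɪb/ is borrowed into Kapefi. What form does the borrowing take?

ɪəgəpwəʃɪbɪ

Substitution: /θ/ → /g/, /j/ → /p/, giving /ɪəgpwəʃɪb/.
The consonants /g/, /b/ cannot be parsed into a legal (C)(C)V syllable (no codas are permitted; onsets may contain at most 2 consonants).
Each unlicensed consonant becomes the onset of a new syllable: /g/ → /gə/, /b/ → /bɪ/.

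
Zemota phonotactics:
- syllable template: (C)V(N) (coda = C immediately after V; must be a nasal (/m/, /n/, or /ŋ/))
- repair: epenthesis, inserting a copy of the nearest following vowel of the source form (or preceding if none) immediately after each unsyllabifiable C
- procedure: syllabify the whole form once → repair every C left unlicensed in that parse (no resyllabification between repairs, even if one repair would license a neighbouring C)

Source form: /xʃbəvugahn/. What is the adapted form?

xəʃəbəvugahana

Syllabifying with onset maximization leaves /x/, /ʃ/, /h/, /n/ stranded (only a nasal (/m/, /n/, or /ŋ/) is licensed in coda position; onsets are limited to one consonant).
Each unlicensed consonant becomes the onset of a new syllable: /x/ → /xə/, /ʃ/ → /ʃə/, /h/ → /ha/, /n/ → /na/.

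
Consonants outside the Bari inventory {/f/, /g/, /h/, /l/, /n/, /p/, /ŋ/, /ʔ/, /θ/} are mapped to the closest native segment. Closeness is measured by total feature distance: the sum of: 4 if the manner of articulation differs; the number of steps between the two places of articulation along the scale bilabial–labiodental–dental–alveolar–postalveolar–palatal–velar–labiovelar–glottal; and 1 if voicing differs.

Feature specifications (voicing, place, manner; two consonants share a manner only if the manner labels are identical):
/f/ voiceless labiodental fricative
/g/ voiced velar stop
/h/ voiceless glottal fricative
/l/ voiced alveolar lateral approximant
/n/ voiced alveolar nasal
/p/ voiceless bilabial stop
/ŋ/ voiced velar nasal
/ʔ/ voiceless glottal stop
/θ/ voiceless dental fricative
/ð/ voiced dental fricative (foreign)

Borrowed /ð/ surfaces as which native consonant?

θ

/θ/ is closest: same manner (fricative), place distance 0 (dental→dental), voicing differs (+1); total 1. Next closest is /f/ at distance 2.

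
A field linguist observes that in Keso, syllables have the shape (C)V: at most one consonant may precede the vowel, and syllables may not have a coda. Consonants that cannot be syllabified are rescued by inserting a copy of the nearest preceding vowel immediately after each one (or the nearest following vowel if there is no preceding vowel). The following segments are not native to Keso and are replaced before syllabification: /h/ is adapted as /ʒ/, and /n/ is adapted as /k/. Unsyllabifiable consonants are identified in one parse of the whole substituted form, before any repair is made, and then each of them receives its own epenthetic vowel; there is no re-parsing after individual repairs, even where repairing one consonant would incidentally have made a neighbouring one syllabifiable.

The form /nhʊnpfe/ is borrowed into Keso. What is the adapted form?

Substitution: /n/ → /k/, /h/ → /ʒ/, giving /kʒʊkpfe/.
The consonants /k/, /k/, /p/ cannot be parsed into a legal (C)V syllable (no codas are permitted; onsets are limited to one consonant).
Epenthesis after each stranded consonant: /k/ → /kʊ/, /k/ → /kʊ/, /p/ → /pʊ/.

kʊʒʊkʊpʊfe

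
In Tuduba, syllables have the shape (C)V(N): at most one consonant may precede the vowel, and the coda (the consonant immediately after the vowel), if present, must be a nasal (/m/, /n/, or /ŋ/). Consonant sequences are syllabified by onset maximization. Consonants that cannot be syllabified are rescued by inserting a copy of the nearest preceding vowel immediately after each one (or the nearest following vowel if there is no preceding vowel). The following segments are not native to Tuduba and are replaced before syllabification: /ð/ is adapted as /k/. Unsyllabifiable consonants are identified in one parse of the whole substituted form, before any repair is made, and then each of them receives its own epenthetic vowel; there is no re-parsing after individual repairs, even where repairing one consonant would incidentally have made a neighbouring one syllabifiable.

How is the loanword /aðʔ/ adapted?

akaʔa

Substitution: /ð/ → /k/, giving /akʔ/.
Syllabifying with onset maximization leaves /k/, /ʔ/ stranded (only a nasal (/m/, /n/, or /ŋ/) is licensed in coda position; onsets are limited to one consonant).
Inserting the epenthetic vowel yields /k/ → /ka/, /ʔ/ → /ʔa/.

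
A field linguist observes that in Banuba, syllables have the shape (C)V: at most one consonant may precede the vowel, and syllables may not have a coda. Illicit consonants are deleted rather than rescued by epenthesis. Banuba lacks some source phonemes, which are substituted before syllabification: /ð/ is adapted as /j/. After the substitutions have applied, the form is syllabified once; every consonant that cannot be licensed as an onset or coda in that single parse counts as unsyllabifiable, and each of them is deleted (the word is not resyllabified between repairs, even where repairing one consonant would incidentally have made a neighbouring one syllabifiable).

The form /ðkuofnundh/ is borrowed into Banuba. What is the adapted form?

Substitution: /ð/ → /j/, giving /jkuofnundh/.
Under (C)V, the unsyllabifiable consonants are /j/, /f/, /n/, /d/, /h/ (no codas are permitted; onsets are limited to one consonant).
Deleting the stranded consonants removes /j/, /f/, /n/, /d/, /h/.

kuonu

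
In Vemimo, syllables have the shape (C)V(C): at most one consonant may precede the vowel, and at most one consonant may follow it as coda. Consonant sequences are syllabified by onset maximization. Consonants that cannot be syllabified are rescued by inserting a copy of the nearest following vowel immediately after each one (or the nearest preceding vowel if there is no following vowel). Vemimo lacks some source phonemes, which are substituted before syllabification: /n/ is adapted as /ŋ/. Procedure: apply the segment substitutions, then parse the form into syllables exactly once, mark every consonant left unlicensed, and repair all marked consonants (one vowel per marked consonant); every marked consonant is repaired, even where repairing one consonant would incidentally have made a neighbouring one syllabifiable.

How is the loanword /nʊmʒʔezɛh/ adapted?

ŋʊmʒeʔezɛh

Substitution: /n/ → /ŋ/, giving /ŋʊmʒʔezɛh/.
Syllabifying with onset maximization leaves /ʒ/ stranded (at most one coda consonant is licensed; onsets are limited to one consonant).
Epenthesis after each stranded consonant: /ʒ/ → /ʒe/.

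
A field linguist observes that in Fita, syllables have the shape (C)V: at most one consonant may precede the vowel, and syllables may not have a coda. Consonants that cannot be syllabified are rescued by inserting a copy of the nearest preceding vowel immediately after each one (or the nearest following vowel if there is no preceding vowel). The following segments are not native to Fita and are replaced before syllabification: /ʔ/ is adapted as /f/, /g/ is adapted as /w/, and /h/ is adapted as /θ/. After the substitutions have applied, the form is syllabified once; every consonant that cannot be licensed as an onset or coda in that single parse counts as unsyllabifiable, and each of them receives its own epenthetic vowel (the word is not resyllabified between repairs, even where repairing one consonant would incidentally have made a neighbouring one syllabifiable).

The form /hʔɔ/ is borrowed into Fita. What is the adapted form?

θɔfɔ

Substitution: /h/ → /θ/, /ʔ/ → /f/, giving /θfɔ/.
Syllabifying with onset maximization leaves /θ/ stranded (no codas are permitted; onsets are limited to one consonant).
Inserting the epenthetic vowel yields /θ/ → /θɔ/.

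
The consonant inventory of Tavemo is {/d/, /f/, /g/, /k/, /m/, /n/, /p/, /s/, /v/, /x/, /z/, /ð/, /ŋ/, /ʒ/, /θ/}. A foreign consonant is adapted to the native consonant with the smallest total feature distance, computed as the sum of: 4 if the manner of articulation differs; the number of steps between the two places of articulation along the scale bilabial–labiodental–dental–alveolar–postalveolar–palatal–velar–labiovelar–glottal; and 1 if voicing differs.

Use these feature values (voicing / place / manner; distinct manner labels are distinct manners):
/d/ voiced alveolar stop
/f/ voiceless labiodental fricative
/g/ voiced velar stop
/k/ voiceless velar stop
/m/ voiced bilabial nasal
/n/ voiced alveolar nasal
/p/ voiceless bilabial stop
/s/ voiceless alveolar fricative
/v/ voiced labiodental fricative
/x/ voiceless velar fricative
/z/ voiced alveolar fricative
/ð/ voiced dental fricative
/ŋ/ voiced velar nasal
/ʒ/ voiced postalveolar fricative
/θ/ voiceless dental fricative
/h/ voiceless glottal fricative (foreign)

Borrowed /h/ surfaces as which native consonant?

x

/x/ is closest: same manner (fricative), place distance 2 (glottal→velar), same voicing; total 2. Next closest is /s/ at distance 5.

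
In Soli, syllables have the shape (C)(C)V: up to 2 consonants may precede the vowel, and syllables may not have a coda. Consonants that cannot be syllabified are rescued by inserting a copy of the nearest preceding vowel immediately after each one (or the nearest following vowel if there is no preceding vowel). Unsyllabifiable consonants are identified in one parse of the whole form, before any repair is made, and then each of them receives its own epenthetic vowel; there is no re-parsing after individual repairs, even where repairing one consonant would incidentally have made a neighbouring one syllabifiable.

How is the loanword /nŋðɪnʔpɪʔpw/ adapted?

nɪŋðɪnɪʔpɪʔɪpɪwɪ

Syllabifying with onset maximization leaves /n/, /n/, /ʔ/, /p/, /w/ stranded (no codas are permitted; onsets may contain at most 2 consonants).
Inserting the epenthetic vowel yields /n/ → /nɪ/, /n/ → /nɪ/, /ʔ/ → /ʔɪ/, /p/ → /pɪ/, /w/ → /wɪ/.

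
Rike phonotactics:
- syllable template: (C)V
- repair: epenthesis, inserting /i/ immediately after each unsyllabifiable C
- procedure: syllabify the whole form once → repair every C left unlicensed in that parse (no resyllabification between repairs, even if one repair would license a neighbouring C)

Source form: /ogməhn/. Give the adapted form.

Syllabifying with onset maximization leaves /g/, /h/, /n/ stranded (no codas are permitted; onsets are limited to one consonant).
Epenthesis after each stranded consonant: /g/ → /gi/, /h/ → /hi/, /n/ → /ni/.

ogiməhini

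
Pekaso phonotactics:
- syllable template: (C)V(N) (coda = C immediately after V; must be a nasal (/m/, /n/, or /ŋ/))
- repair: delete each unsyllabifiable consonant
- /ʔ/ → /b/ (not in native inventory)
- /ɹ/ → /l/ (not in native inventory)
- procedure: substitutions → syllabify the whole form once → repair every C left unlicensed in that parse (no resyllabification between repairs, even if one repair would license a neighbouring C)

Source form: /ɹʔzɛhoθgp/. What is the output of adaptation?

Substitution: /ɹ/ → /l/, /ʔ/ → /b/, giving /lbzɛhoθgp/.
Syllabifying with onset maximization leaves /l/, /b/, /θ/, /g/, /p/ stranded (only a nasal (/m/, /n/, or /ŋ/) is licensed in coda position; onsets are limited to one consonant).
Each unlicensed consonant is deleted: /l/, /b/, /θ/, /g/, /p/.

zɛho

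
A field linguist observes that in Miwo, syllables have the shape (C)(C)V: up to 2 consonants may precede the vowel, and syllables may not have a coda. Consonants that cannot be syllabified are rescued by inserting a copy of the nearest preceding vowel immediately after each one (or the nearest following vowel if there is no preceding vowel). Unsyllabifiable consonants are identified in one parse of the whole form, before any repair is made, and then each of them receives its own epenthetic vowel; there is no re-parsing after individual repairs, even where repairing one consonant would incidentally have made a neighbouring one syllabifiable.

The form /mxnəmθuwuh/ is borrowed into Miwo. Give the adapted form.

məxnəmθuwuhu

Under (C)(C)V, the unsyllabifiable consonants are /m/, /h/ (no codas are permitted; onsets may contain at most 2 consonants).
Inserting the epenthetic vowel yields /m/ → /mə/, /h/ → /hu/.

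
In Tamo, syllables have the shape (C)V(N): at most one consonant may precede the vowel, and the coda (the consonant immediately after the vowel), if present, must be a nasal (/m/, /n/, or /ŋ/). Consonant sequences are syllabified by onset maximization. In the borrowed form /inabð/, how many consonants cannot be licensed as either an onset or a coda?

The consonants /b/, /ð/ cannot be parsed into a legal (C)V(N) syllable (only a nasal (/m/, /n/, or /ŋ/) is licensed in coda position; onsets are limited to one consonant).

2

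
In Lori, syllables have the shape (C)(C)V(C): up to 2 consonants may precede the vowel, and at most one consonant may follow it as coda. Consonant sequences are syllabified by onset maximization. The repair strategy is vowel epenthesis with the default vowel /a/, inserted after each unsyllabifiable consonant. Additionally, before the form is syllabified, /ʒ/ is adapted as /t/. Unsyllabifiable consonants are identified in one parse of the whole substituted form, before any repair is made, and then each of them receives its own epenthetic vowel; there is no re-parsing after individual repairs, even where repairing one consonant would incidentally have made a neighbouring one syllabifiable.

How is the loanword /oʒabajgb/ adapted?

Substitution: /ʒ/ → /t/, giving /otabajgb/.
Under (C)(C)V(C), the unsyllabifiable consonants are /g/, /b/ (at most one coda consonant is licensed; onsets may contain at most 2 consonants).
Each unlicensed consonant becomes the onset of a new syllable: /g/ → /ga/, /b/ → /ba/.

otabajgaba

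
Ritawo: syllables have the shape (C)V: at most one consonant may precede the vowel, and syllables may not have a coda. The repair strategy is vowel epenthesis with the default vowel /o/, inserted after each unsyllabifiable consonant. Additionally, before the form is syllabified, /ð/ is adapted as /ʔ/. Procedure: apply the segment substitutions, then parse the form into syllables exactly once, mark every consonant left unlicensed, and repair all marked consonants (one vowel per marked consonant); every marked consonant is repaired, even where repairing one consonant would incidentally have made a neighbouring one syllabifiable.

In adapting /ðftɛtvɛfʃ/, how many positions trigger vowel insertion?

5

After substitution the input is /ʔftɛtvɛfʃ/.
The unsyllabifiable consonants are /ʔ/, /f/, /t/, /f/, /ʃ/; each receives one epenthetic vowel.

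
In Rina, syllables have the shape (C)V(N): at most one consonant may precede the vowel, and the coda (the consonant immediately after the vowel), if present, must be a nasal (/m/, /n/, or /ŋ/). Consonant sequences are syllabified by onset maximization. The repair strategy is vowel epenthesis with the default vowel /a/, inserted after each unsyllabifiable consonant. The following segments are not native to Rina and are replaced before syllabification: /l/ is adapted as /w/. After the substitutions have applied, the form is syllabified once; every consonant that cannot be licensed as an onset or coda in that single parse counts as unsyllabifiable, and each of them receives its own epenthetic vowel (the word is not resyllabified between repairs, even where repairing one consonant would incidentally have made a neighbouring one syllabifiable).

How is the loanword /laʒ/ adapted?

Substitution: /l/ → /w/, giving /waʒ/.
The consonants /ʒ/ cannot be parsed into a legal (C)V(N) syllable (only a nasal (/m/, /n/, or /ŋ/) is licensed in coda position; onsets are limited to one consonant).
Inserting the epenthetic vowel yields /ʒ/ → /ʒa/.

waʒa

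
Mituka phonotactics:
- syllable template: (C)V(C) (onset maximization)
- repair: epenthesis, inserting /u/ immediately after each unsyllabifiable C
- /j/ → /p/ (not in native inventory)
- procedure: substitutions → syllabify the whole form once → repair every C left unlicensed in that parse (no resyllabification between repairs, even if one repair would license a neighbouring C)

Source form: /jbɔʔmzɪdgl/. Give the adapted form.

pubɔʔmuzɪdgulu

Substitution: /j/ → /p/, giving /pbɔʔmzɪdgl/.
Syllabifying with onset maximization leaves /p/, /m/, /g/, /l/ stranded (at most one coda consonant is licensed; onsets are limited to one consonant).
Inserting the epenthetic vowel yields /p/ → /pu/, /m/ → /mu/, /g/ → /gu/, /l/ → /lu/.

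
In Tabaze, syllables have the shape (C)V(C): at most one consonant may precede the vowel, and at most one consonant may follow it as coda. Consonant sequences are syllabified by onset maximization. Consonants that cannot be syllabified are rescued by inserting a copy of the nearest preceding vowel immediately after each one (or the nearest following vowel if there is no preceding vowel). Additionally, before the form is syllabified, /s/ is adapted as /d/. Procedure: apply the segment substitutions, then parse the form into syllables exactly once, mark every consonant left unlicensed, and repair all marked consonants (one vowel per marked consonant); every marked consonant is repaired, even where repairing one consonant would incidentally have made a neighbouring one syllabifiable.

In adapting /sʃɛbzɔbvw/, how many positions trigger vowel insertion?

3

After substitution the input is /dʃɛbzɔbvw/.
The unsyllabifiable consonants are /d/, /v/, /w/; each receives one epenthetic vowel.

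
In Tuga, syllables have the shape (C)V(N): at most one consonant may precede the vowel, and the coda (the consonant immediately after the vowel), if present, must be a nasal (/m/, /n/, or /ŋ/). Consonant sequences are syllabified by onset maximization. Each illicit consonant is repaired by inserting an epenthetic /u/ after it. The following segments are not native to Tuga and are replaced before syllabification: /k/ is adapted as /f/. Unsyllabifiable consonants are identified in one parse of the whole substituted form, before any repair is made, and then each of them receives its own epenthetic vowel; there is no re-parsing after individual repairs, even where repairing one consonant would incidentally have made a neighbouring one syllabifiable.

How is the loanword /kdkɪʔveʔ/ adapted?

fudufɪʔuveʔu

Substitution: /k/ → /f/, giving /fdfɪʔveʔ/.
The consonants /f/, /d/, /ʔ/, /ʔ/ cannot be parsed into a legal (C)V(N) syllable (only a nasal (/m/, /n/, or /ŋ/) is licensed in coda position; onsets are limited to one consonant).
Epenthesis after each stranded consonant: /f/ → /fu/, /d/ → /du/, /ʔ/ → /ʔu/, /ʔ/ → /ʔu/.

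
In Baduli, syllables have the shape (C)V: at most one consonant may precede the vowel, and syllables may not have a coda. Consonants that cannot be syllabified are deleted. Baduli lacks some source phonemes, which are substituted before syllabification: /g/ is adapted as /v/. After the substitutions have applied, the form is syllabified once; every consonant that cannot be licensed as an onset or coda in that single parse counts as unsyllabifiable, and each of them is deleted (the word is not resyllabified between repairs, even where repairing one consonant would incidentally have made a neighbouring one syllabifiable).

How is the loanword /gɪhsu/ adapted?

Substitution: /g/ → /v/, giving /vɪhsu/.
Syllabifying with onset maximization leaves /h/ stranded (no codas are permitted; onsets are limited to one consonant).
Each unlicensed consonant is deleted: /h/.

vɪsu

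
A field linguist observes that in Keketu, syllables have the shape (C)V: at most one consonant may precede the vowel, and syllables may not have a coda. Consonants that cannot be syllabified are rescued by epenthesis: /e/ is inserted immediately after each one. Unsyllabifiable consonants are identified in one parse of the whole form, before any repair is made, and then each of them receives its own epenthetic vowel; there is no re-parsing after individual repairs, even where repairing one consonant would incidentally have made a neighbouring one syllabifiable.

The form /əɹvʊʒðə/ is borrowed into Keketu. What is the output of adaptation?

Under (C)V, the unsyllabifiable consonants are /ɹ/, /ʒ/ (no codas are permitted; onsets are limited to one consonant).
Inserting the epenthetic vowel yields /ɹ/ → /ɹe/, /ʒ/ → /ʒe/.

əɹevʊʒeðə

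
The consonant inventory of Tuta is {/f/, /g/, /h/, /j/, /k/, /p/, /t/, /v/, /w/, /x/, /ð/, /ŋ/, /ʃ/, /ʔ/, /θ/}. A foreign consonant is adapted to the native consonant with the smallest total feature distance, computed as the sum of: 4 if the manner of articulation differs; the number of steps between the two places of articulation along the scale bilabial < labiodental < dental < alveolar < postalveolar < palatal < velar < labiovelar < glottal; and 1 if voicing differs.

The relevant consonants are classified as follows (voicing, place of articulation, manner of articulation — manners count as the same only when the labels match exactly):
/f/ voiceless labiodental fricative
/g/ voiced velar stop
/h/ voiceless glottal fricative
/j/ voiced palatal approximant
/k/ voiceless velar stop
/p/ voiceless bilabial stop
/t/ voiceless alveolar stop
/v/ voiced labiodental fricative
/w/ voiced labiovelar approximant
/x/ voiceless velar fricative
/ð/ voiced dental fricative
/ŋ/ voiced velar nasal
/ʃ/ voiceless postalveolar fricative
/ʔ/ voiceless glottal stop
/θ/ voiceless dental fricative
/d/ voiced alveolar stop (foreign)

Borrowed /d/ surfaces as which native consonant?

t

/t/ is closest: same manner (stop), place distance 0 (alveolar→alveolar), voicing differs (+1); total 1. Next closest is /g/ at distance 3.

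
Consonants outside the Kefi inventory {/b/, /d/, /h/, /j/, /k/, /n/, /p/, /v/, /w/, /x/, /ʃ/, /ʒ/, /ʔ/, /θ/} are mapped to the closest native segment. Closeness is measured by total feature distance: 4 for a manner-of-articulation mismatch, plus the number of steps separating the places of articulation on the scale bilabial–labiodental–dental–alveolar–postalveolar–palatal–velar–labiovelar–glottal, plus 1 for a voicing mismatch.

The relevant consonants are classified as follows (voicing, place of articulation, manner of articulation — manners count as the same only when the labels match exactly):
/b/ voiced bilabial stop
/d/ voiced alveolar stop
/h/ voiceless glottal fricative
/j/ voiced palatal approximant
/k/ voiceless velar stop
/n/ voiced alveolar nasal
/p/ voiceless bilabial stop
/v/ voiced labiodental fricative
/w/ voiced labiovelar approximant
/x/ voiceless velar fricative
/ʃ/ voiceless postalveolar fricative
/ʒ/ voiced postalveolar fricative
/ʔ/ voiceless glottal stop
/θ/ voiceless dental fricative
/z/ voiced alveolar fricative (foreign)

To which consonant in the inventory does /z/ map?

/ʒ/ is closest: same manner (fricative), place distance 1 (alveolar→postalveolar), same voicing; total 1. Next closest is /v/ at distance 2.

ʒ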